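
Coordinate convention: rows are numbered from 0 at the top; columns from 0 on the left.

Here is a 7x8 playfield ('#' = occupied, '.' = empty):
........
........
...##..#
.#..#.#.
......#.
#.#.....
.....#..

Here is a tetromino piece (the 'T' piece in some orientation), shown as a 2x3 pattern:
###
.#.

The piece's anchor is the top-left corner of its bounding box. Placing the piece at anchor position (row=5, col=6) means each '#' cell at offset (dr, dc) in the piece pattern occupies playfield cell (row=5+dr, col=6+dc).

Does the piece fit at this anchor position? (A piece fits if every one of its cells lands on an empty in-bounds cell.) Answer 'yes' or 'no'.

Check each piece cell at anchor (5, 6):
  offset (0,0) -> (5,6): empty -> OK
  offset (0,1) -> (5,7): empty -> OK
  offset (0,2) -> (5,8): out of bounds -> FAIL
  offset (1,1) -> (6,7): empty -> OK
All cells valid: no

Answer: no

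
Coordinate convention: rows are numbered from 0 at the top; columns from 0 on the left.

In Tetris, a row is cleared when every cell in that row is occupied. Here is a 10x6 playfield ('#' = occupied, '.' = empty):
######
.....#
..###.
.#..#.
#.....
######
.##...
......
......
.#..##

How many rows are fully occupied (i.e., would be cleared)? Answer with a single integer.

Check each row:
  row 0: 0 empty cells -> FULL (clear)
  row 1: 5 empty cells -> not full
  row 2: 3 empty cells -> not full
  row 3: 4 empty cells -> not full
  row 4: 5 empty cells -> not full
  row 5: 0 empty cells -> FULL (clear)
  row 6: 4 empty cells -> not full
  row 7: 6 empty cells -> not full
  row 8: 6 empty cells -> not full
  row 9: 3 empty cells -> not full
Total rows cleared: 2

Answer: 2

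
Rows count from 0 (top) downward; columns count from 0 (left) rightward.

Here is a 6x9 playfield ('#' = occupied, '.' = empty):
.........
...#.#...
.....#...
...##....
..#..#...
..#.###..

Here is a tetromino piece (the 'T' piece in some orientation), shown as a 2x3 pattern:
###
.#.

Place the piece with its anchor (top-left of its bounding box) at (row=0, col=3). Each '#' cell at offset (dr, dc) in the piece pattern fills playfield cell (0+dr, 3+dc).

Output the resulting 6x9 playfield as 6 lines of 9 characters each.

Fill (0+0,3+0) = (0,3)
Fill (0+0,3+1) = (0,4)
Fill (0+0,3+2) = (0,5)
Fill (0+1,3+1) = (1,4)

Answer: ...###...
...###...
.....#...
...##....
..#..#...
..#.###..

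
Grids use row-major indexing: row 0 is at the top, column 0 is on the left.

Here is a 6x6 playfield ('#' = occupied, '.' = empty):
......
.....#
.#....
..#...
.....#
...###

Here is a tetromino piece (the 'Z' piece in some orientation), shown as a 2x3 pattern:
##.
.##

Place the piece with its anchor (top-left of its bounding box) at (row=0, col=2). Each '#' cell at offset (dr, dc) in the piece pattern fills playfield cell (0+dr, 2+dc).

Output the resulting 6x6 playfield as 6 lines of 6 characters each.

Answer: ..##..
...###
.#....
..#...
.....#
...###

Derivation:
Fill (0+0,2+0) = (0,2)
Fill (0+0,2+1) = (0,3)
Fill (0+1,2+1) = (1,3)
Fill (0+1,2+2) = (1,4)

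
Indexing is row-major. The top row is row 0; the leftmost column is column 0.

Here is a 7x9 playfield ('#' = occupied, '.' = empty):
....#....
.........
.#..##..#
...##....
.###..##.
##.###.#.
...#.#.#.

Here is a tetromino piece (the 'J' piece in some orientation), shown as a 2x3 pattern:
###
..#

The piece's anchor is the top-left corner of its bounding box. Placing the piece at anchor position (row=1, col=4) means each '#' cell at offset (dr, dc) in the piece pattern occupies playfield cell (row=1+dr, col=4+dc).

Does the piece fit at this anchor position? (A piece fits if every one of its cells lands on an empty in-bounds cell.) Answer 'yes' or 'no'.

Answer: yes

Derivation:
Check each piece cell at anchor (1, 4):
  offset (0,0) -> (1,4): empty -> OK
  offset (0,1) -> (1,5): empty -> OK
  offset (0,2) -> (1,6): empty -> OK
  offset (1,2) -> (2,6): empty -> OK
All cells valid: yes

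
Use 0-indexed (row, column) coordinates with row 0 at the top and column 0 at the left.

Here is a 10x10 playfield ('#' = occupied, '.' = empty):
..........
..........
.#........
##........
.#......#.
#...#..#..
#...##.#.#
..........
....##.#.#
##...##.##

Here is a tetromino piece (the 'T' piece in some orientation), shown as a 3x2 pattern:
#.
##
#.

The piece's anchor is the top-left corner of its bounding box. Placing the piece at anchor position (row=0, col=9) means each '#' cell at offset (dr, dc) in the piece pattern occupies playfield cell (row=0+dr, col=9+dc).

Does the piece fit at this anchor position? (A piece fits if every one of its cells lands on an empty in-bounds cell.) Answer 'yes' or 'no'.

Answer: no

Derivation:
Check each piece cell at anchor (0, 9):
  offset (0,0) -> (0,9): empty -> OK
  offset (1,0) -> (1,9): empty -> OK
  offset (1,1) -> (1,10): out of bounds -> FAIL
  offset (2,0) -> (2,9): empty -> OK
All cells valid: no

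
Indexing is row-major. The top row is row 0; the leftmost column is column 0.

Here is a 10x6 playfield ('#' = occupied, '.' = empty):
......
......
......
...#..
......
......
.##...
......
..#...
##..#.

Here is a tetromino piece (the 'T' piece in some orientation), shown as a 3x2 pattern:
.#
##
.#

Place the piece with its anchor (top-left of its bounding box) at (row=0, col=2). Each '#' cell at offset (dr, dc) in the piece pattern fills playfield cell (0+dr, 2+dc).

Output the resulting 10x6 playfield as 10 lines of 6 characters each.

Fill (0+0,2+1) = (0,3)
Fill (0+1,2+0) = (1,2)
Fill (0+1,2+1) = (1,3)
Fill (0+2,2+1) = (2,3)

Answer: ...#..
..##..
...#..
...#..
......
......
.##...
......
..#...
##..#.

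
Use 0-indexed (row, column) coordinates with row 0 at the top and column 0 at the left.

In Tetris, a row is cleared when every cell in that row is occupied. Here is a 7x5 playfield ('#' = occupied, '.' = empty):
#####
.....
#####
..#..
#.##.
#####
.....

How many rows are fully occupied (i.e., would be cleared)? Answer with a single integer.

Answer: 3

Derivation:
Check each row:
  row 0: 0 empty cells -> FULL (clear)
  row 1: 5 empty cells -> not full
  row 2: 0 empty cells -> FULL (clear)
  row 3: 4 empty cells -> not full
  row 4: 2 empty cells -> not full
  row 5: 0 empty cells -> FULL (clear)
  row 6: 5 empty cells -> not full
Total rows cleared: 3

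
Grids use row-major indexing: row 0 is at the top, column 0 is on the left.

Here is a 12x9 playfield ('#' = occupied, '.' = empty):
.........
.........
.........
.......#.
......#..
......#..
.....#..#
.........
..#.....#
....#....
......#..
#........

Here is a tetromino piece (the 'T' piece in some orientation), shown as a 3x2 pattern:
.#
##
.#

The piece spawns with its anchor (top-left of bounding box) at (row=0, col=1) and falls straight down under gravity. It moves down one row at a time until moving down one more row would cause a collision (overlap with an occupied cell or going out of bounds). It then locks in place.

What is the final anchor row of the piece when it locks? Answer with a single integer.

Spawn at (row=0, col=1). Try each row:
  row 0: fits
  row 1: fits
  row 2: fits
  row 3: fits
  row 4: fits
  row 5: fits
  row 6: blocked -> lock at row 5

Answer: 5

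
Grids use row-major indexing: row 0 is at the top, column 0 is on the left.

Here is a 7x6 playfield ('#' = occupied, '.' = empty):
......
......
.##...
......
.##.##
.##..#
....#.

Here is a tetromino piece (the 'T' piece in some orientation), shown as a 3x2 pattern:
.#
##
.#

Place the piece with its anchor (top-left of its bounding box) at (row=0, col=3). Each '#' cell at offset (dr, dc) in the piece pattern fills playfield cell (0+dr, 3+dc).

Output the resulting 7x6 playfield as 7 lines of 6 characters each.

Fill (0+0,3+1) = (0,4)
Fill (0+1,3+0) = (1,3)
Fill (0+1,3+1) = (1,4)
Fill (0+2,3+1) = (2,4)

Answer: ....#.
...##.
.##.#.
......
.##.##
.##..#
....#.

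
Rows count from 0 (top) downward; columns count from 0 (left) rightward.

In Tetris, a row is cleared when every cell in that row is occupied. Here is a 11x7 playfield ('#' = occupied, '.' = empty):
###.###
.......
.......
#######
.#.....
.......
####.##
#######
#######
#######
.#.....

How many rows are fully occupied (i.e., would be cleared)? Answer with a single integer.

Answer: 4

Derivation:
Check each row:
  row 0: 1 empty cell -> not full
  row 1: 7 empty cells -> not full
  row 2: 7 empty cells -> not full
  row 3: 0 empty cells -> FULL (clear)
  row 4: 6 empty cells -> not full
  row 5: 7 empty cells -> not full
  row 6: 1 empty cell -> not full
  row 7: 0 empty cells -> FULL (clear)
  row 8: 0 empty cells -> FULL (clear)
  row 9: 0 empty cells -> FULL (clear)
  row 10: 6 empty cells -> not full
Total rows cleared: 4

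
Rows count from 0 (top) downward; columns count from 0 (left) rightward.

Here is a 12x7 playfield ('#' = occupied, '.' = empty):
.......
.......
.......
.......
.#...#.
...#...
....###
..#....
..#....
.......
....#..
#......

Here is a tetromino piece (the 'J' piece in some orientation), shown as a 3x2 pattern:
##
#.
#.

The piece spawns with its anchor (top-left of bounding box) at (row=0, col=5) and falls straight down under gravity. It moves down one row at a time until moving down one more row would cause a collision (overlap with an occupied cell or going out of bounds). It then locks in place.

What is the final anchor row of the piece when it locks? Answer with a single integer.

Answer: 1

Derivation:
Spawn at (row=0, col=5). Try each row:
  row 0: fits
  row 1: fits
  row 2: blocked -> lock at row 1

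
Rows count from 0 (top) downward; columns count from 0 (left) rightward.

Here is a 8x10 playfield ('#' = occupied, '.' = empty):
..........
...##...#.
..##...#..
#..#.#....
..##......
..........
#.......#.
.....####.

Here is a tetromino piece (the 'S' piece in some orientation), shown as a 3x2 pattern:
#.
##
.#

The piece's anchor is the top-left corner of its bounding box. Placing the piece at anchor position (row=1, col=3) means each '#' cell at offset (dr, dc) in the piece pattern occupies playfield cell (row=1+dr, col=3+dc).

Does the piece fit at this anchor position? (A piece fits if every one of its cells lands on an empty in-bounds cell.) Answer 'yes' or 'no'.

Check each piece cell at anchor (1, 3):
  offset (0,0) -> (1,3): occupied ('#') -> FAIL
  offset (1,0) -> (2,3): occupied ('#') -> FAIL
  offset (1,1) -> (2,4): empty -> OK
  offset (2,1) -> (3,4): empty -> OK
All cells valid: no

Answer: no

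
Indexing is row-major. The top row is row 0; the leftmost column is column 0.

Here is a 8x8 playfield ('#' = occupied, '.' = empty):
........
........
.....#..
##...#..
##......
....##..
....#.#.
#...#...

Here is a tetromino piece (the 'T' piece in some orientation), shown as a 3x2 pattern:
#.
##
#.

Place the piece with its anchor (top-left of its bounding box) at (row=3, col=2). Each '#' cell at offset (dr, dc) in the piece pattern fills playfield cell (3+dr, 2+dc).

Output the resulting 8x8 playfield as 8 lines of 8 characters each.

Fill (3+0,2+0) = (3,2)
Fill (3+1,2+0) = (4,2)
Fill (3+1,2+1) = (4,3)
Fill (3+2,2+0) = (5,2)

Answer: ........
........
.....#..
###..#..
####....
..#.##..
....#.#.
#...#...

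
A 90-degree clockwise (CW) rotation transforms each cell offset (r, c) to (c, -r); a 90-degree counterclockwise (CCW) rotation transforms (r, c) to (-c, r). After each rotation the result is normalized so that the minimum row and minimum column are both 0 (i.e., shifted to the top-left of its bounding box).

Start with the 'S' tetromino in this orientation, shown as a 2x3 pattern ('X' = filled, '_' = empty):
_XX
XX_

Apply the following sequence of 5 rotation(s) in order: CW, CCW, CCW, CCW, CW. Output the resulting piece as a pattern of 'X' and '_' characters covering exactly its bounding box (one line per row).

Answer: X_
XX
_X

Derivation:
Start:
_XX
XX_
After rotation 1 (CW):
X_
XX
_X
After rotation 2 (CCW):
_XX
XX_
After rotation 3 (CCW):
X_
XX
_X
After rotation 4 (CCW):
_XX
XX_
After rotation 5 (CW):
X_
XX
_X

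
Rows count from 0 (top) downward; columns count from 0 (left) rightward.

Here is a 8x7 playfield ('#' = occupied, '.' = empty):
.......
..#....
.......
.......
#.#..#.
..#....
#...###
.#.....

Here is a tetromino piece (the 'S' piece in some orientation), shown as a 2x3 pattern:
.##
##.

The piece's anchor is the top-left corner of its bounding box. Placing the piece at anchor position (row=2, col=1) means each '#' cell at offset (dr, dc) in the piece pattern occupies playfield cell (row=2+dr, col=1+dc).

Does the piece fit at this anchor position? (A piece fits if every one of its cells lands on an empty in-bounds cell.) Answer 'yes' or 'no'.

Check each piece cell at anchor (2, 1):
  offset (0,1) -> (2,2): empty -> OK
  offset (0,2) -> (2,3): empty -> OK
  offset (1,0) -> (3,1): empty -> OK
  offset (1,1) -> (3,2): empty -> OK
All cells valid: yes

Answer: yes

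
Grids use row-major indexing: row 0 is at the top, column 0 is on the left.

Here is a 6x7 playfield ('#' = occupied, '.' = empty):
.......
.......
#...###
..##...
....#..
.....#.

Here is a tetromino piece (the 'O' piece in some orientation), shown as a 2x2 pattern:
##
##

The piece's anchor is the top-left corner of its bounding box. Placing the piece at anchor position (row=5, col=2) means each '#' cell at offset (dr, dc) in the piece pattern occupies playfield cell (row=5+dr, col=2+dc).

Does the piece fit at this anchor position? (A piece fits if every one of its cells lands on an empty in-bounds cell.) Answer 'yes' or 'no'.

Answer: no

Derivation:
Check each piece cell at anchor (5, 2):
  offset (0,0) -> (5,2): empty -> OK
  offset (0,1) -> (5,3): empty -> OK
  offset (1,0) -> (6,2): out of bounds -> FAIL
  offset (1,1) -> (6,3): out of bounds -> FAIL
All cells valid: no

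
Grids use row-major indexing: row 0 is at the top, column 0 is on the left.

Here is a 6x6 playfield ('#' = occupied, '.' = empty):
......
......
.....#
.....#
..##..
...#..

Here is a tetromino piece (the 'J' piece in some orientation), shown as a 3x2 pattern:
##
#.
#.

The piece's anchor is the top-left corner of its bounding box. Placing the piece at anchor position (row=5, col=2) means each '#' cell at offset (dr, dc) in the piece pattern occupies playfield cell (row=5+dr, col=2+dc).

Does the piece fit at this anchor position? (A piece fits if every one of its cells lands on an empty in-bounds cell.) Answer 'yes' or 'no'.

Answer: no

Derivation:
Check each piece cell at anchor (5, 2):
  offset (0,0) -> (5,2): empty -> OK
  offset (0,1) -> (5,3): occupied ('#') -> FAIL
  offset (1,0) -> (6,2): out of bounds -> FAIL
  offset (2,0) -> (7,2): out of bounds -> FAIL
All cells valid: no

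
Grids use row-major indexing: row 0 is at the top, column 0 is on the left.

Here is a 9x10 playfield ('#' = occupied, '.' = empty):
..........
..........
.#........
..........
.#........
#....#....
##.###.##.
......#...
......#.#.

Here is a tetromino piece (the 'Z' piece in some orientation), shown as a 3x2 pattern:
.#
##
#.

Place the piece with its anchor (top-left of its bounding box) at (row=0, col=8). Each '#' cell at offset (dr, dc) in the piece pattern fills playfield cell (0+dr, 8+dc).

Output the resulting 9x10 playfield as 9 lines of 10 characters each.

Answer: .........#
........##
.#......#.
..........
.#........
#....#....
##.###.##.
......#...
......#.#.

Derivation:
Fill (0+0,8+1) = (0,9)
Fill (0+1,8+0) = (1,8)
Fill (0+1,8+1) = (1,9)
Fill (0+2,8+0) = (2,8)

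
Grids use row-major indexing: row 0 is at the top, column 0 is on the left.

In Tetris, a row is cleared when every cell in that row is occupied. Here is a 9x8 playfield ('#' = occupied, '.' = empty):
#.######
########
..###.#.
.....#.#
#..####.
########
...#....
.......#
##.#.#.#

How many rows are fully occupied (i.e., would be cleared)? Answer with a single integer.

Check each row:
  row 0: 1 empty cell -> not full
  row 1: 0 empty cells -> FULL (clear)
  row 2: 4 empty cells -> not full
  row 3: 6 empty cells -> not full
  row 4: 3 empty cells -> not full
  row 5: 0 empty cells -> FULL (clear)
  row 6: 7 empty cells -> not full
  row 7: 7 empty cells -> not full
  row 8: 3 empty cells -> not full
Total rows cleared: 2

Answer: 2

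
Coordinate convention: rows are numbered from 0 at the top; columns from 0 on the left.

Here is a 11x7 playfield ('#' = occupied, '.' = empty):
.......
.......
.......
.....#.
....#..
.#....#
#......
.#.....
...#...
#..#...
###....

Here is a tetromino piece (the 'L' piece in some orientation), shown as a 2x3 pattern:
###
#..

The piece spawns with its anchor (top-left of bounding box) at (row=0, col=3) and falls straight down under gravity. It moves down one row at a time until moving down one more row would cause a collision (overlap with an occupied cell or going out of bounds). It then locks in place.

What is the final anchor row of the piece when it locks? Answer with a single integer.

Answer: 2

Derivation:
Spawn at (row=0, col=3). Try each row:
  row 0: fits
  row 1: fits
  row 2: fits
  row 3: blocked -> lock at row 2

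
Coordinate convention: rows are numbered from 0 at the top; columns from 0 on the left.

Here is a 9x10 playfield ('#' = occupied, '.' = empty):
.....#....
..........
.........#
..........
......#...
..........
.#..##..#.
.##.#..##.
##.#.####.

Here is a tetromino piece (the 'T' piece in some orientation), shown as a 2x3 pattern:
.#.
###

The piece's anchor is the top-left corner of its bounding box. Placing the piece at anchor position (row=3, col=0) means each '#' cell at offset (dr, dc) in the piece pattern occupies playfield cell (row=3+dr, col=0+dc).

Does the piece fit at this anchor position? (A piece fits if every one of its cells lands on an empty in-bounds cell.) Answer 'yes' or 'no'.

Answer: yes

Derivation:
Check each piece cell at anchor (3, 0):
  offset (0,1) -> (3,1): empty -> OK
  offset (1,0) -> (4,0): empty -> OK
  offset (1,1) -> (4,1): empty -> OK
  offset (1,2) -> (4,2): empty -> OK
All cells valid: yes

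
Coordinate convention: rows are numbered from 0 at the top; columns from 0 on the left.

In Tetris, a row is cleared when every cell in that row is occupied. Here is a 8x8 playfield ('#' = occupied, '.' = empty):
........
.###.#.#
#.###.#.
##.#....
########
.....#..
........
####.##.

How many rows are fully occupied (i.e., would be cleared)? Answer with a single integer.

Check each row:
  row 0: 8 empty cells -> not full
  row 1: 3 empty cells -> not full
  row 2: 3 empty cells -> not full
  row 3: 5 empty cells -> not full
  row 4: 0 empty cells -> FULL (clear)
  row 5: 7 empty cells -> not full
  row 6: 8 empty cells -> not full
  row 7: 2 empty cells -> not full
Total rows cleared: 1

Answer: 1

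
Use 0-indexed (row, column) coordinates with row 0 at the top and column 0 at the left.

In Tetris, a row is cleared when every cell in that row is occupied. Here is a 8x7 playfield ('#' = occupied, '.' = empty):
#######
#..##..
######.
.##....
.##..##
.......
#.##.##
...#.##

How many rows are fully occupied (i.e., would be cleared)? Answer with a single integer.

Answer: 1

Derivation:
Check each row:
  row 0: 0 empty cells -> FULL (clear)
  row 1: 4 empty cells -> not full
  row 2: 1 empty cell -> not full
  row 3: 5 empty cells -> not full
  row 4: 3 empty cells -> not full
  row 5: 7 empty cells -> not full
  row 6: 2 empty cells -> not full
  row 7: 4 empty cells -> not full
Total rows cleared: 1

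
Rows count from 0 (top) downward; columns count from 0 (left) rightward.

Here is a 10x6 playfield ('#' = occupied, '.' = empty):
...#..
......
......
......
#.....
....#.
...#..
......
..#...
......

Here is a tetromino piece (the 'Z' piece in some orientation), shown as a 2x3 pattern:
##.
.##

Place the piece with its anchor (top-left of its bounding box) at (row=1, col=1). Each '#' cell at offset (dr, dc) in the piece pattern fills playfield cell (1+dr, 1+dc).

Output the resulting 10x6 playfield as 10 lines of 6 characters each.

Fill (1+0,1+0) = (1,1)
Fill (1+0,1+1) = (1,2)
Fill (1+1,1+1) = (2,2)
Fill (1+1,1+2) = (2,3)

Answer: ...#..
.##...
..##..
......
#.....
....#.
...#..
......
..#...
......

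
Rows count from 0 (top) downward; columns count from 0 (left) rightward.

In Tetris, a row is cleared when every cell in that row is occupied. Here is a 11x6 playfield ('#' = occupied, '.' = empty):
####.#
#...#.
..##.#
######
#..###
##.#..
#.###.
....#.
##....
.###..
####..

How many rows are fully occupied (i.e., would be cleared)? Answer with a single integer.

Answer: 1

Derivation:
Check each row:
  row 0: 1 empty cell -> not full
  row 1: 4 empty cells -> not full
  row 2: 3 empty cells -> not full
  row 3: 0 empty cells -> FULL (clear)
  row 4: 2 empty cells -> not full
  row 5: 3 empty cells -> not full
  row 6: 2 empty cells -> not full
  row 7: 5 empty cells -> not full
  row 8: 4 empty cells -> not full
  row 9: 3 empty cells -> not full
  row 10: 2 empty cells -> not full
Total rows cleared: 1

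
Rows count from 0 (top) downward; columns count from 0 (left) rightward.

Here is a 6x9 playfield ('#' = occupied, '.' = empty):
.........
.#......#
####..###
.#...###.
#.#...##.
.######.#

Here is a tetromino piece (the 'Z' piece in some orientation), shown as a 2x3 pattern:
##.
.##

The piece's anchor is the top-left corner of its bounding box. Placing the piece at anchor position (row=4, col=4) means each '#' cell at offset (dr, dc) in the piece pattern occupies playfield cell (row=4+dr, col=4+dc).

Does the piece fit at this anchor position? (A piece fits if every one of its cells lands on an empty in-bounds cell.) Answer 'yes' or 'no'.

Answer: no

Derivation:
Check each piece cell at anchor (4, 4):
  offset (0,0) -> (4,4): empty -> OK
  offset (0,1) -> (4,5): empty -> OK
  offset (1,1) -> (5,5): occupied ('#') -> FAIL
  offset (1,2) -> (5,6): occupied ('#') -> FAIL
All cells valid: no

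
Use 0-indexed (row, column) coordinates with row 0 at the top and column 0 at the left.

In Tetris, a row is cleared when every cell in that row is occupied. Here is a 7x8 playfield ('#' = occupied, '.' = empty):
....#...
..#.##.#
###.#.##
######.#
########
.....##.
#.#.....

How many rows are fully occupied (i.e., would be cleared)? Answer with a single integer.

Answer: 1

Derivation:
Check each row:
  row 0: 7 empty cells -> not full
  row 1: 4 empty cells -> not full
  row 2: 2 empty cells -> not full
  row 3: 1 empty cell -> not full
  row 4: 0 empty cells -> FULL (clear)
  row 5: 6 empty cells -> not full
  row 6: 6 empty cells -> not full
Total rows cleared: 1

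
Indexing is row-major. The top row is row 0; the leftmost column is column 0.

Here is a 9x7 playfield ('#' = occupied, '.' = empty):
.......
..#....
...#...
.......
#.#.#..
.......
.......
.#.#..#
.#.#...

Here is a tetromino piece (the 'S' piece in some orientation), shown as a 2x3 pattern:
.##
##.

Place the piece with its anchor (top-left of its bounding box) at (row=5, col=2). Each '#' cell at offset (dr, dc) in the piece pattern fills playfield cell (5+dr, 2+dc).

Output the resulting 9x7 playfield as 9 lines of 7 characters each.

Fill (5+0,2+1) = (5,3)
Fill (5+0,2+2) = (5,4)
Fill (5+1,2+0) = (6,2)
Fill (5+1,2+1) = (6,3)

Answer: .......
..#....
...#...
.......
#.#.#..
...##..
..##...
.#.#..#
.#.#...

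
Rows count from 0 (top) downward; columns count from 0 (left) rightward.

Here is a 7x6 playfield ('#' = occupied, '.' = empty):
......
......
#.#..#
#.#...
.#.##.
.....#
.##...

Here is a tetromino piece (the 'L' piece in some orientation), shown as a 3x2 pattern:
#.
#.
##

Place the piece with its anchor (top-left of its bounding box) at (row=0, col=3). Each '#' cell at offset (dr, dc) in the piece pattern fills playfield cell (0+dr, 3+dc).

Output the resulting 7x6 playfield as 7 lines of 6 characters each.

Fill (0+0,3+0) = (0,3)
Fill (0+1,3+0) = (1,3)
Fill (0+2,3+0) = (2,3)
Fill (0+2,3+1) = (2,4)

Answer: ...#..
...#..
#.####
#.#...
.#.##.
.....#
.##...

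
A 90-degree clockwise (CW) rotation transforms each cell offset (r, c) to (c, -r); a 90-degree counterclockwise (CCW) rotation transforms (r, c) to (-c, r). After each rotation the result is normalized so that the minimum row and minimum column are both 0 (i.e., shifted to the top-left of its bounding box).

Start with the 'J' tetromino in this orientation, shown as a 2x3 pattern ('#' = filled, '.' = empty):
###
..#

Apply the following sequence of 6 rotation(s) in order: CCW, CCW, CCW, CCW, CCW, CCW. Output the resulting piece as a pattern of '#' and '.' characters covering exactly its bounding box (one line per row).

Start:
###
..#
After rotation 1 (CCW):
##
#.
#.
After rotation 2 (CCW):
#..
###
After rotation 3 (CCW):
.#
.#
##
After rotation 4 (CCW):
###
..#
After rotation 5 (CCW):
##
#.
#.
After rotation 6 (CCW):
#..
###

Answer: #..
###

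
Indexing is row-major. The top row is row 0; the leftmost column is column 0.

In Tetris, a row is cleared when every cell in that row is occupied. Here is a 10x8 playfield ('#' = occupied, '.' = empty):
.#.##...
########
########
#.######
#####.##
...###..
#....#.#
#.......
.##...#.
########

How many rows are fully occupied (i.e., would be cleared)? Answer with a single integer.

Check each row:
  row 0: 5 empty cells -> not full
  row 1: 0 empty cells -> FULL (clear)
  row 2: 0 empty cells -> FULL (clear)
  row 3: 1 empty cell -> not full
  row 4: 1 empty cell -> not full
  row 5: 5 empty cells -> not full
  row 6: 5 empty cells -> not full
  row 7: 7 empty cells -> not full
  row 8: 5 empty cells -> not full
  row 9: 0 empty cells -> FULL (clear)
Total rows cleared: 3

Answer: 3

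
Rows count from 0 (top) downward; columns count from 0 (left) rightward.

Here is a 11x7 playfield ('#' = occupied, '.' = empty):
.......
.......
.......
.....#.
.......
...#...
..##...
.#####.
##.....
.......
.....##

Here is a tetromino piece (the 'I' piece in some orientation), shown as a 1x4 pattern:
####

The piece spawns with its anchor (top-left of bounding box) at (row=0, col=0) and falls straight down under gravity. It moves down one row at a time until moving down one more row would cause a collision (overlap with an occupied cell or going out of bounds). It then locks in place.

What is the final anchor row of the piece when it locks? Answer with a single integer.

Spawn at (row=0, col=0). Try each row:
  row 0: fits
  row 1: fits
  row 2: fits
  row 3: fits
  row 4: fits
  row 5: blocked -> lock at row 4

Answer: 4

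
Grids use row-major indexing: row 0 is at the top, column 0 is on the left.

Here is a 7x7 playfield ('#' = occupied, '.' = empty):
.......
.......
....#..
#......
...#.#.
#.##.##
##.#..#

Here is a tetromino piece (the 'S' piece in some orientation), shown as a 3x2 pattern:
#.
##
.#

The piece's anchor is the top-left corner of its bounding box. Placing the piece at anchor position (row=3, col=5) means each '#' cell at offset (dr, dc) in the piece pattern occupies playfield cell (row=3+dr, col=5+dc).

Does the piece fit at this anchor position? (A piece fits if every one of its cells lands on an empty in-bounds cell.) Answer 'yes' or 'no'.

Check each piece cell at anchor (3, 5):
  offset (0,0) -> (3,5): empty -> OK
  offset (1,0) -> (4,5): occupied ('#') -> FAIL
  offset (1,1) -> (4,6): empty -> OK
  offset (2,1) -> (5,6): occupied ('#') -> FAIL
All cells valid: no

Answer: no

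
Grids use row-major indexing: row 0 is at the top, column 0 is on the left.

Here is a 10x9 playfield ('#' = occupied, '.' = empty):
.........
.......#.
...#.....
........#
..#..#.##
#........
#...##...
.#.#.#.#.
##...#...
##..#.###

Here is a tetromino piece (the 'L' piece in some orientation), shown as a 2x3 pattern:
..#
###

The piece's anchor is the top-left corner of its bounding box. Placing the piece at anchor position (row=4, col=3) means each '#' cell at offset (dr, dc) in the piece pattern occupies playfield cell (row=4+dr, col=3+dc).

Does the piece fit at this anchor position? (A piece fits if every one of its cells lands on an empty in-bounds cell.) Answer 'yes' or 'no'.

Answer: no

Derivation:
Check each piece cell at anchor (4, 3):
  offset (0,2) -> (4,5): occupied ('#') -> FAIL
  offset (1,0) -> (5,3): empty -> OK
  offset (1,1) -> (5,4): empty -> OK
  offset (1,2) -> (5,5): empty -> OK
All cells valid: no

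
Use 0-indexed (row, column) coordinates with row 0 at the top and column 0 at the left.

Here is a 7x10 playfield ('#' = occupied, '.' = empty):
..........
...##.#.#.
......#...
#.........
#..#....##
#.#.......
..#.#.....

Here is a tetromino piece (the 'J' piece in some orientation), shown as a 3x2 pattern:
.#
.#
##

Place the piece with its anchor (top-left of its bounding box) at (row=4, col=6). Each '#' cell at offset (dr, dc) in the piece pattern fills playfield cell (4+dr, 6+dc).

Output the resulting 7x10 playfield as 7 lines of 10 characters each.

Fill (4+0,6+1) = (4,7)
Fill (4+1,6+1) = (5,7)
Fill (4+2,6+0) = (6,6)
Fill (4+2,6+1) = (6,7)

Answer: ..........
...##.#.#.
......#...
#.........
#..#...###
#.#....#..
..#.#.##..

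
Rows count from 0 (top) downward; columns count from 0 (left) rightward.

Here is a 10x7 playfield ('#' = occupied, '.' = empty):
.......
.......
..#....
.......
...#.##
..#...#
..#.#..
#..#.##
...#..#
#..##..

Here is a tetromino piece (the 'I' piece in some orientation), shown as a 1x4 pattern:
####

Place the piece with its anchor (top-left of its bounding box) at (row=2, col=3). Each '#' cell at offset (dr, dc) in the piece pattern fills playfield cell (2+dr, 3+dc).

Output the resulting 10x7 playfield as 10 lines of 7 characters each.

Answer: .......
.......
..#####
.......
...#.##
..#...#
..#.#..
#..#.##
...#..#
#..##..

Derivation:
Fill (2+0,3+0) = (2,3)
Fill (2+0,3+1) = (2,4)
Fill (2+0,3+2) = (2,5)
Fill (2+0,3+3) = (2,6)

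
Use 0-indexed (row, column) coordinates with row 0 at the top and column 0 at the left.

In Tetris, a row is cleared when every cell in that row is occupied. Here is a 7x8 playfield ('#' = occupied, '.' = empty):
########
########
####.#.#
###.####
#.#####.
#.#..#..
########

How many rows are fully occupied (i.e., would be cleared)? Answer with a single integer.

Check each row:
  row 0: 0 empty cells -> FULL (clear)
  row 1: 0 empty cells -> FULL (clear)
  row 2: 2 empty cells -> not full
  row 3: 1 empty cell -> not full
  row 4: 2 empty cells -> not full
  row 5: 5 empty cells -> not full
  row 6: 0 empty cells -> FULL (clear)
Total rows cleared: 3

Answer: 3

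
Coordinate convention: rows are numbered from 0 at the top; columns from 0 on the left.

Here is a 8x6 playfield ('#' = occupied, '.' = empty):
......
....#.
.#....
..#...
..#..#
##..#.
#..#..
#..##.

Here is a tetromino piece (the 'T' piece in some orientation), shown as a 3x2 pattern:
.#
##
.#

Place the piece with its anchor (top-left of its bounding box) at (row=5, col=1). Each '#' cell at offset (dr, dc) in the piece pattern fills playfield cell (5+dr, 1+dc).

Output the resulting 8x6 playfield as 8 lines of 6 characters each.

Fill (5+0,1+1) = (5,2)
Fill (5+1,1+0) = (6,1)
Fill (5+1,1+1) = (6,2)
Fill (5+2,1+1) = (7,2)

Answer: ......
....#.
.#....
..#...
..#..#
###.#.
####..
#.###.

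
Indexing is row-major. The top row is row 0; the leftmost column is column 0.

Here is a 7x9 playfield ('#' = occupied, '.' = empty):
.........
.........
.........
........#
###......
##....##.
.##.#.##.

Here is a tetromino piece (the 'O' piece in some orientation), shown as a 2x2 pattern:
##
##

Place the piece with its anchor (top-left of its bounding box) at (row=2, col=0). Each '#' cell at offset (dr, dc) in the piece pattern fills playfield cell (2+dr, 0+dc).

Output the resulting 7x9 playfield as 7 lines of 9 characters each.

Fill (2+0,0+0) = (2,0)
Fill (2+0,0+1) = (2,1)
Fill (2+1,0+0) = (3,0)
Fill (2+1,0+1) = (3,1)

Answer: .........
.........
##.......
##......#
###......
##....##.
.##.#.##.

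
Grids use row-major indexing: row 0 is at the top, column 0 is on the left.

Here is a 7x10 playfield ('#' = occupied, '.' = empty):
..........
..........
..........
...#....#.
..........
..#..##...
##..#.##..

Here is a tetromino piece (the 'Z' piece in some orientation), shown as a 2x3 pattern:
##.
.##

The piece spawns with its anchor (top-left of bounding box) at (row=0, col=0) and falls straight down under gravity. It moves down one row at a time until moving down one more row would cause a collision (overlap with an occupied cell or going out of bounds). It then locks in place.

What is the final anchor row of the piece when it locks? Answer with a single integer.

Spawn at (row=0, col=0). Try each row:
  row 0: fits
  row 1: fits
  row 2: fits
  row 3: fits
  row 4: blocked -> lock at row 3

Answer: 3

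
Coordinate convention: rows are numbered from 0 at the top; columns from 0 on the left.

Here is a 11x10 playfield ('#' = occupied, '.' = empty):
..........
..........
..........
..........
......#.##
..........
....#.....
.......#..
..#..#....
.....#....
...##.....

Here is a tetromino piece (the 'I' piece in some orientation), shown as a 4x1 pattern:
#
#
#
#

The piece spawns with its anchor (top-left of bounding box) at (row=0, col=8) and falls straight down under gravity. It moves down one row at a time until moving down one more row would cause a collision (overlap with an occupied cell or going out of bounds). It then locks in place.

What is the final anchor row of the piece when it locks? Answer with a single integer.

Spawn at (row=0, col=8). Try each row:
  row 0: fits
  row 1: blocked -> lock at row 0

Answer: 0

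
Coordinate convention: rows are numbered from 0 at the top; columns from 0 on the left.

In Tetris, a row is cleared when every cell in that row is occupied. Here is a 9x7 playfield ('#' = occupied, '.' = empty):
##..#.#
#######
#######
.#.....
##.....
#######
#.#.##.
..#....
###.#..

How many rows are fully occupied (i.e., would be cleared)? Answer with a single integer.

Check each row:
  row 0: 3 empty cells -> not full
  row 1: 0 empty cells -> FULL (clear)
  row 2: 0 empty cells -> FULL (clear)
  row 3: 6 empty cells -> not full
  row 4: 5 empty cells -> not full
  row 5: 0 empty cells -> FULL (clear)
  row 6: 3 empty cells -> not full
  row 7: 6 empty cells -> not full
  row 8: 3 empty cells -> not full
Total rows cleared: 3

Answer: 3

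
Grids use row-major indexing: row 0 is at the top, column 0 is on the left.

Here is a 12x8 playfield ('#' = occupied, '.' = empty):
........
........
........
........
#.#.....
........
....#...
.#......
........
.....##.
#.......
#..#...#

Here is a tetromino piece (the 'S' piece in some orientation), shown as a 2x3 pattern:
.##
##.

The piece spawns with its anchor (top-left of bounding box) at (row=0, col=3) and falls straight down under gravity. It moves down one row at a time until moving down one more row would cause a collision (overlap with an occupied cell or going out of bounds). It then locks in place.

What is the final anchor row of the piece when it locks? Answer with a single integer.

Answer: 4

Derivation:
Spawn at (row=0, col=3). Try each row:
  row 0: fits
  row 1: fits
  row 2: fits
  row 3: fits
  row 4: fits
  row 5: blocked -> lock at row 4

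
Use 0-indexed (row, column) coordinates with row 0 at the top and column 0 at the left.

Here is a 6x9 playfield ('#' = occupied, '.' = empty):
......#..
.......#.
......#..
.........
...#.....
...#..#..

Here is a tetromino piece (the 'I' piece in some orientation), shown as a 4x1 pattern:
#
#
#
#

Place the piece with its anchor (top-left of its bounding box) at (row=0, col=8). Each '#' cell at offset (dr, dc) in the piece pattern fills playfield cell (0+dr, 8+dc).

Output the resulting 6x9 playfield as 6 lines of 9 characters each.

Answer: ......#.#
.......##
......#.#
........#
...#.....
...#..#..

Derivation:
Fill (0+0,8+0) = (0,8)
Fill (0+1,8+0) = (1,8)
Fill (0+2,8+0) = (2,8)
Fill (0+3,8+0) = (3,8)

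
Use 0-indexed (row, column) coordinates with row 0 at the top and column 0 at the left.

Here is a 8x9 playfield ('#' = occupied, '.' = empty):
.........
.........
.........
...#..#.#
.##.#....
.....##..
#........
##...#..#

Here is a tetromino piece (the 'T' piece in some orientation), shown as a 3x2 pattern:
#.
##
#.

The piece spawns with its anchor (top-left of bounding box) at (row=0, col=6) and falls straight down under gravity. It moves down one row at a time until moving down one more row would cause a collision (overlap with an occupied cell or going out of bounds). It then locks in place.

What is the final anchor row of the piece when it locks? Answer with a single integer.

Answer: 0

Derivation:
Spawn at (row=0, col=6). Try each row:
  row 0: fits
  row 1: blocked -> lock at row 0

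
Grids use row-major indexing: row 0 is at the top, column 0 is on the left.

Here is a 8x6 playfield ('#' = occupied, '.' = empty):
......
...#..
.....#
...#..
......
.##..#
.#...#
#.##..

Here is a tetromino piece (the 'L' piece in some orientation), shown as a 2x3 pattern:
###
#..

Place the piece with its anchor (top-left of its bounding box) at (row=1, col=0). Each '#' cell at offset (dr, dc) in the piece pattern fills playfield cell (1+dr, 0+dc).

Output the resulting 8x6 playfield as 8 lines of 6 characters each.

Fill (1+0,0+0) = (1,0)
Fill (1+0,0+1) = (1,1)
Fill (1+0,0+2) = (1,2)
Fill (1+1,0+0) = (2,0)

Answer: ......
####..
#....#
...#..
......
.##..#
.#...#
#.##..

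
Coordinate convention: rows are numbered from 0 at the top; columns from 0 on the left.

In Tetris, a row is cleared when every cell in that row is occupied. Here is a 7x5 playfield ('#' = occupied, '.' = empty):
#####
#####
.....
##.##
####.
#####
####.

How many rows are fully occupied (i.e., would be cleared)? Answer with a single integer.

Check each row:
  row 0: 0 empty cells -> FULL (clear)
  row 1: 0 empty cells -> FULL (clear)
  row 2: 5 empty cells -> not full
  row 3: 1 empty cell -> not full
  row 4: 1 empty cell -> not full
  row 5: 0 empty cells -> FULL (clear)
  row 6: 1 empty cell -> not full
Total rows cleared: 3

Answer: 3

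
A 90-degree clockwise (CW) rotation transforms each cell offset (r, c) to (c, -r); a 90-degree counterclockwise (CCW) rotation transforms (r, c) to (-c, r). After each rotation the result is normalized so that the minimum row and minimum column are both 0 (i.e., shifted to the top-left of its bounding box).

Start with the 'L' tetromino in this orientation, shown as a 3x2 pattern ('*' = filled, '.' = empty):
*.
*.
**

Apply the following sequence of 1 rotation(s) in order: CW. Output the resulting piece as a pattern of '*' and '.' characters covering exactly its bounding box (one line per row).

Answer: ***
*..

Derivation:
Start:
*.
*.
**
After rotation 1 (CW):
***
*..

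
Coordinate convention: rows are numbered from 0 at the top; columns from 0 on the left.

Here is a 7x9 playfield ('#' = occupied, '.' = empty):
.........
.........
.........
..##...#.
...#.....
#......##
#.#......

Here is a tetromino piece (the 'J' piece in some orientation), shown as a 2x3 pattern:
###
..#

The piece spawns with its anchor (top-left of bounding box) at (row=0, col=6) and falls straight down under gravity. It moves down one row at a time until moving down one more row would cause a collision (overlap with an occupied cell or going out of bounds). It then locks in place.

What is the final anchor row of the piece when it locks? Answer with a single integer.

Spawn at (row=0, col=6). Try each row:
  row 0: fits
  row 1: fits
  row 2: fits
  row 3: blocked -> lock at row 2

Answer: 2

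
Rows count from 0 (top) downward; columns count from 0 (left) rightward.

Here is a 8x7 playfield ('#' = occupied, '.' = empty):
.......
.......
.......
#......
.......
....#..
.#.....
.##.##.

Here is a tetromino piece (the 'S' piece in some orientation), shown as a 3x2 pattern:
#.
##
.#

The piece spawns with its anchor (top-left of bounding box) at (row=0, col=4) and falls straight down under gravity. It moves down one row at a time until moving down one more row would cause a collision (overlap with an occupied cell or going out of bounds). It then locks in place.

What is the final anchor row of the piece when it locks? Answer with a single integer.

Spawn at (row=0, col=4). Try each row:
  row 0: fits
  row 1: fits
  row 2: fits
  row 3: fits
  row 4: blocked -> lock at row 3

Answer: 3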